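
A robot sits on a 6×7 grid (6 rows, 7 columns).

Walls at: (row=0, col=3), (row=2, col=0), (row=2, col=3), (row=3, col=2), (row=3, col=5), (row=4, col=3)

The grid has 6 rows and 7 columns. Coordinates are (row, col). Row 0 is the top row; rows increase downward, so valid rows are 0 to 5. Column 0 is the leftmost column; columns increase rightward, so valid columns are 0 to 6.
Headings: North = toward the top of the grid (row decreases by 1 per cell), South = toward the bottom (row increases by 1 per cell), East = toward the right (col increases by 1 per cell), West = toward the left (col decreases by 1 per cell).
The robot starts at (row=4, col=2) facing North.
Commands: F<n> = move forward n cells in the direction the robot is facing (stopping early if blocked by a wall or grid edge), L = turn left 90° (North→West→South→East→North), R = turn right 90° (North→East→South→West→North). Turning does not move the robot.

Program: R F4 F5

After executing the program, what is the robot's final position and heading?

Start: (row=4, col=2), facing North
  R: turn right, now facing East
  F4: move forward 0/4 (blocked), now at (row=4, col=2)
  F5: move forward 0/5 (blocked), now at (row=4, col=2)
Final: (row=4, col=2), facing East

Answer: Final position: (row=4, col=2), facing East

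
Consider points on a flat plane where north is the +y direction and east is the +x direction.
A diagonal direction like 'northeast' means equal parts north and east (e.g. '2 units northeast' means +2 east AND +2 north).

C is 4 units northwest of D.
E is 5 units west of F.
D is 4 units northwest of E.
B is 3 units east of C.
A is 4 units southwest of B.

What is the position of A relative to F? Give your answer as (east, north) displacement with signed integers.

Answer: A is at (east=-14, north=4) relative to F.

Derivation:
Place F at the origin (east=0, north=0).
  E is 5 units west of F: delta (east=-5, north=+0); E at (east=-5, north=0).
  D is 4 units northwest of E: delta (east=-4, north=+4); D at (east=-9, north=4).
  C is 4 units northwest of D: delta (east=-4, north=+4); C at (east=-13, north=8).
  B is 3 units east of C: delta (east=+3, north=+0); B at (east=-10, north=8).
  A is 4 units southwest of B: delta (east=-4, north=-4); A at (east=-14, north=4).
Therefore A relative to F: (east=-14, north=4).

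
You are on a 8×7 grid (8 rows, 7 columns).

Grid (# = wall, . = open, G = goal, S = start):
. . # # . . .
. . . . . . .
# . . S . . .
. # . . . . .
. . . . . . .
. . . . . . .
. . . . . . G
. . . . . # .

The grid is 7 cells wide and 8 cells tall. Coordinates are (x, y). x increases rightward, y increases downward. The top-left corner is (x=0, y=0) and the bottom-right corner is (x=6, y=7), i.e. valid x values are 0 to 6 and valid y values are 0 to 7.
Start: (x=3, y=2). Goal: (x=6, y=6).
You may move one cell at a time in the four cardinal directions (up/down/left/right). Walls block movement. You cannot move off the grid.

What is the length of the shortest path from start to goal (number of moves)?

Answer: Shortest path length: 7

Derivation:
BFS from (x=3, y=2) until reaching (x=6, y=6):
  Distance 0: (x=3, y=2)
  Distance 1: (x=3, y=1), (x=2, y=2), (x=4, y=2), (x=3, y=3)
  Distance 2: (x=2, y=1), (x=4, y=1), (x=1, y=2), (x=5, y=2), (x=2, y=3), (x=4, y=3), (x=3, y=4)
  Distance 3: (x=4, y=0), (x=1, y=1), (x=5, y=1), (x=6, y=2), (x=5, y=3), (x=2, y=4), (x=4, y=4), (x=3, y=5)
  Distance 4: (x=1, y=0), (x=5, y=0), (x=0, y=1), (x=6, y=1), (x=6, y=3), (x=1, y=4), (x=5, y=4), (x=2, y=5), (x=4, y=5), (x=3, y=6)
  Distance 5: (x=0, y=0), (x=6, y=0), (x=0, y=4), (x=6, y=4), (x=1, y=5), (x=5, y=5), (x=2, y=6), (x=4, y=6), (x=3, y=7)
  Distance 6: (x=0, y=3), (x=0, y=5), (x=6, y=5), (x=1, y=6), (x=5, y=6), (x=2, y=7), (x=4, y=7)
  Distance 7: (x=0, y=6), (x=6, y=6), (x=1, y=7)  <- goal reached here
One shortest path (7 moves): (x=3, y=2) -> (x=4, y=2) -> (x=5, y=2) -> (x=6, y=2) -> (x=6, y=3) -> (x=6, y=4) -> (x=6, y=5) -> (x=6, y=6)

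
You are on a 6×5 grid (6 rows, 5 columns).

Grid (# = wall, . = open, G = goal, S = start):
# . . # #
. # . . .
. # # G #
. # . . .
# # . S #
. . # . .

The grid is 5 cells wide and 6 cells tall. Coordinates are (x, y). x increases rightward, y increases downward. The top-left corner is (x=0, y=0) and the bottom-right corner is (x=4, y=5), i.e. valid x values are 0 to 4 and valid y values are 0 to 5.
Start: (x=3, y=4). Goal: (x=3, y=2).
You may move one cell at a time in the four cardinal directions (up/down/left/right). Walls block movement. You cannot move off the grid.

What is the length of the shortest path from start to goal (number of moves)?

BFS from (x=3, y=4) until reaching (x=3, y=2):
  Distance 0: (x=3, y=4)
  Distance 1: (x=3, y=3), (x=2, y=4), (x=3, y=5)
  Distance 2: (x=3, y=2), (x=2, y=3), (x=4, y=3), (x=4, y=5)  <- goal reached here
One shortest path (2 moves): (x=3, y=4) -> (x=3, y=3) -> (x=3, y=2)

Answer: Shortest path length: 2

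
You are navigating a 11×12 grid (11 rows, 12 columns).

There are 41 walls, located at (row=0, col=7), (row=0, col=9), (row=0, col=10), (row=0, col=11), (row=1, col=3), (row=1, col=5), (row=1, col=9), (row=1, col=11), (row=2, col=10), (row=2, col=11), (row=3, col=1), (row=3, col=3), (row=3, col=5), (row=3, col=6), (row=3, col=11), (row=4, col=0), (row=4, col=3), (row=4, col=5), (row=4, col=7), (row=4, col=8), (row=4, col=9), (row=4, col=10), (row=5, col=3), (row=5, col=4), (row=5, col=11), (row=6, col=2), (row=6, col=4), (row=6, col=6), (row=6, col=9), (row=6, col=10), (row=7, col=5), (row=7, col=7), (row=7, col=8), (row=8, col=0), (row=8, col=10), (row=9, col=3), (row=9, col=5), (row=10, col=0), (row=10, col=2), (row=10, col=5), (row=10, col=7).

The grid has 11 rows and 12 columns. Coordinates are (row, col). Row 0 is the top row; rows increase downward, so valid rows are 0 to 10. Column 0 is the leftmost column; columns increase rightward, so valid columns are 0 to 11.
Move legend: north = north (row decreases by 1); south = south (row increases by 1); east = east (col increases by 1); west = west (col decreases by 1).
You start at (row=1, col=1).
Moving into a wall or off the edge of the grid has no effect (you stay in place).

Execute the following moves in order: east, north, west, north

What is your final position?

Answer: Final position: (row=0, col=1)

Derivation:
Start: (row=1, col=1)
  east (east): (row=1, col=1) -> (row=1, col=2)
  north (north): (row=1, col=2) -> (row=0, col=2)
  west (west): (row=0, col=2) -> (row=0, col=1)
  north (north): blocked, stay at (row=0, col=1)
Final: (row=0, col=1)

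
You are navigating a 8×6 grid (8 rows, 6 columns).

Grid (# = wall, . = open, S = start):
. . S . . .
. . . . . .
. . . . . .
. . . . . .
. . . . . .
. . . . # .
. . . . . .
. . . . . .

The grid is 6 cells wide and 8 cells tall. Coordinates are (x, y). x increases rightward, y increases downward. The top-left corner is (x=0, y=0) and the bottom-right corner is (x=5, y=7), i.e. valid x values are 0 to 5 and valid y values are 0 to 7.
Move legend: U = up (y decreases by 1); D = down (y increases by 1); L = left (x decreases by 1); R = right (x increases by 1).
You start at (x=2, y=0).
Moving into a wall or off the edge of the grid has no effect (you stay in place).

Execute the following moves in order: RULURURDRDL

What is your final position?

Answer: Final position: (x=4, y=2)

Derivation:
Start: (x=2, y=0)
  R (right): (x=2, y=0) -> (x=3, y=0)
  U (up): blocked, stay at (x=3, y=0)
  L (left): (x=3, y=0) -> (x=2, y=0)
  U (up): blocked, stay at (x=2, y=0)
  R (right): (x=2, y=0) -> (x=3, y=0)
  U (up): blocked, stay at (x=3, y=0)
  R (right): (x=3, y=0) -> (x=4, y=0)
  D (down): (x=4, y=0) -> (x=4, y=1)
  R (right): (x=4, y=1) -> (x=5, y=1)
  D (down): (x=5, y=1) -> (x=5, y=2)
  L (left): (x=5, y=2) -> (x=4, y=2)
Final: (x=4, y=2)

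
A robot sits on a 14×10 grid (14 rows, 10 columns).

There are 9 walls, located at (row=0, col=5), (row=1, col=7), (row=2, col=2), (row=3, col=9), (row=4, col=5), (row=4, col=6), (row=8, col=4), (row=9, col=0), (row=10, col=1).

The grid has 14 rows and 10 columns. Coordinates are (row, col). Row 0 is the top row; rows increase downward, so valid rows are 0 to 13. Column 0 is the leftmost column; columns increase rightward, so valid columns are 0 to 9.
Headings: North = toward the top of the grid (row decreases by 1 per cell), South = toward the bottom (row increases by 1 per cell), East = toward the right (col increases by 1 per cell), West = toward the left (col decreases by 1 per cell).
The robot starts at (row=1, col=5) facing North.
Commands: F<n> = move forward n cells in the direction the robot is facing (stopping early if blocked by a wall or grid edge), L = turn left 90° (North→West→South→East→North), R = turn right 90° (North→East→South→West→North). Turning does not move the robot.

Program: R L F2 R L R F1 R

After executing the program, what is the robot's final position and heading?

Start: (row=1, col=5), facing North
  R: turn right, now facing East
  L: turn left, now facing North
  F2: move forward 0/2 (blocked), now at (row=1, col=5)
  R: turn right, now facing East
  L: turn left, now facing North
  R: turn right, now facing East
  F1: move forward 1, now at (row=1, col=6)
  R: turn right, now facing South
Final: (row=1, col=6), facing South

Answer: Final position: (row=1, col=6), facing South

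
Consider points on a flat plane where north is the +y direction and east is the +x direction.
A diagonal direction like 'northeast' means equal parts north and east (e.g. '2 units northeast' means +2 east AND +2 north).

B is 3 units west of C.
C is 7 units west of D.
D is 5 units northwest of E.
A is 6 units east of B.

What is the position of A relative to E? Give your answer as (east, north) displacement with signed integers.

Place E at the origin (east=0, north=0).
  D is 5 units northwest of E: delta (east=-5, north=+5); D at (east=-5, north=5).
  C is 7 units west of D: delta (east=-7, north=+0); C at (east=-12, north=5).
  B is 3 units west of C: delta (east=-3, north=+0); B at (east=-15, north=5).
  A is 6 units east of B: delta (east=+6, north=+0); A at (east=-9, north=5).
Therefore A relative to E: (east=-9, north=5).

Answer: A is at (east=-9, north=5) relative to E.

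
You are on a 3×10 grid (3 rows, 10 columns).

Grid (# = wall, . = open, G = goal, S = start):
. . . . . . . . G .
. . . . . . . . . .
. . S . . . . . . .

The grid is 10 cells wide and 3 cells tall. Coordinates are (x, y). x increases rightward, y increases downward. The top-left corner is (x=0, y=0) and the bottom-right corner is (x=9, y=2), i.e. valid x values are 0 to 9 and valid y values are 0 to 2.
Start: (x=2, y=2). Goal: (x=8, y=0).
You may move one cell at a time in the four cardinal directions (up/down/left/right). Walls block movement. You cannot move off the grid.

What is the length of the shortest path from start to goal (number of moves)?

BFS from (x=2, y=2) until reaching (x=8, y=0):
  Distance 0: (x=2, y=2)
  Distance 1: (x=2, y=1), (x=1, y=2), (x=3, y=2)
  Distance 2: (x=2, y=0), (x=1, y=1), (x=3, y=1), (x=0, y=2), (x=4, y=2)
  Distance 3: (x=1, y=0), (x=3, y=0), (x=0, y=1), (x=4, y=1), (x=5, y=2)
  Distance 4: (x=0, y=0), (x=4, y=0), (x=5, y=1), (x=6, y=2)
  Distance 5: (x=5, y=0), (x=6, y=1), (x=7, y=2)
  Distance 6: (x=6, y=0), (x=7, y=1), (x=8, y=2)
  Distance 7: (x=7, y=0), (x=8, y=1), (x=9, y=2)
  Distance 8: (x=8, y=0), (x=9, y=1)  <- goal reached here
One shortest path (8 moves): (x=2, y=2) -> (x=3, y=2) -> (x=4, y=2) -> (x=5, y=2) -> (x=6, y=2) -> (x=7, y=2) -> (x=8, y=2) -> (x=8, y=1) -> (x=8, y=0)

Answer: Shortest path length: 8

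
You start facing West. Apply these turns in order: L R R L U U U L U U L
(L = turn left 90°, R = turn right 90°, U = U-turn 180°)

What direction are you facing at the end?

Answer: Final heading: West

Derivation:
Start: West
  L (left (90° counter-clockwise)) -> South
  R (right (90° clockwise)) -> West
  R (right (90° clockwise)) -> North
  L (left (90° counter-clockwise)) -> West
  U (U-turn (180°)) -> East
  U (U-turn (180°)) -> West
  U (U-turn (180°)) -> East
  L (left (90° counter-clockwise)) -> North
  U (U-turn (180°)) -> South
  U (U-turn (180°)) -> North
  L (left (90° counter-clockwise)) -> West
Final: West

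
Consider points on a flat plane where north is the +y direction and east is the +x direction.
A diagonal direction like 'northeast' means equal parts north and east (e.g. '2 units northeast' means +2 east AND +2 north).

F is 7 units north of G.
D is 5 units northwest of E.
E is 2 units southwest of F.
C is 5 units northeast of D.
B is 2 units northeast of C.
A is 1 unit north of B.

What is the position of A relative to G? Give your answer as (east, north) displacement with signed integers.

Answer: A is at (east=0, north=18) relative to G.

Derivation:
Place G at the origin (east=0, north=0).
  F is 7 units north of G: delta (east=+0, north=+7); F at (east=0, north=7).
  E is 2 units southwest of F: delta (east=-2, north=-2); E at (east=-2, north=5).
  D is 5 units northwest of E: delta (east=-5, north=+5); D at (east=-7, north=10).
  C is 5 units northeast of D: delta (east=+5, north=+5); C at (east=-2, north=15).
  B is 2 units northeast of C: delta (east=+2, north=+2); B at (east=0, north=17).
  A is 1 unit north of B: delta (east=+0, north=+1); A at (east=0, north=18).
Therefore A relative to G: (east=0, north=18).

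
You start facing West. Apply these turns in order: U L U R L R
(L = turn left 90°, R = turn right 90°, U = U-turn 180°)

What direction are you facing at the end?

Answer: Final heading: West

Derivation:
Start: West
  U (U-turn (180°)) -> East
  L (left (90° counter-clockwise)) -> North
  U (U-turn (180°)) -> South
  R (right (90° clockwise)) -> West
  L (left (90° counter-clockwise)) -> South
  R (right (90° clockwise)) -> West
Final: West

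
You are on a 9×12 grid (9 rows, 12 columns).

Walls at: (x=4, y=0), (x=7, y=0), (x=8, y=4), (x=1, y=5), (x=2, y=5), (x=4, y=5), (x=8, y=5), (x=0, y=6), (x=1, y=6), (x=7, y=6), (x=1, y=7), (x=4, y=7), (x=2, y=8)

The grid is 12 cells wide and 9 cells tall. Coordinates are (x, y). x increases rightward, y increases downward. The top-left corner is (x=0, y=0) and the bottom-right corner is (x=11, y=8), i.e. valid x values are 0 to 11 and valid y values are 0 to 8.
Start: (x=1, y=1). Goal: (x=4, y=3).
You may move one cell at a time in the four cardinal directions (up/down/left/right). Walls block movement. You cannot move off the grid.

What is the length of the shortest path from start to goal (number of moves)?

Answer: Shortest path length: 5

Derivation:
BFS from (x=1, y=1) until reaching (x=4, y=3):
  Distance 0: (x=1, y=1)
  Distance 1: (x=1, y=0), (x=0, y=1), (x=2, y=1), (x=1, y=2)
  Distance 2: (x=0, y=0), (x=2, y=0), (x=3, y=1), (x=0, y=2), (x=2, y=2), (x=1, y=3)
  Distance 3: (x=3, y=0), (x=4, y=1), (x=3, y=2), (x=0, y=3), (x=2, y=3), (x=1, y=4)
  Distance 4: (x=5, y=1), (x=4, y=2), (x=3, y=3), (x=0, y=4), (x=2, y=4)
  Distance 5: (x=5, y=0), (x=6, y=1), (x=5, y=2), (x=4, y=3), (x=3, y=4), (x=0, y=5)  <- goal reached here
One shortest path (5 moves): (x=1, y=1) -> (x=2, y=1) -> (x=3, y=1) -> (x=4, y=1) -> (x=4, y=2) -> (x=4, y=3)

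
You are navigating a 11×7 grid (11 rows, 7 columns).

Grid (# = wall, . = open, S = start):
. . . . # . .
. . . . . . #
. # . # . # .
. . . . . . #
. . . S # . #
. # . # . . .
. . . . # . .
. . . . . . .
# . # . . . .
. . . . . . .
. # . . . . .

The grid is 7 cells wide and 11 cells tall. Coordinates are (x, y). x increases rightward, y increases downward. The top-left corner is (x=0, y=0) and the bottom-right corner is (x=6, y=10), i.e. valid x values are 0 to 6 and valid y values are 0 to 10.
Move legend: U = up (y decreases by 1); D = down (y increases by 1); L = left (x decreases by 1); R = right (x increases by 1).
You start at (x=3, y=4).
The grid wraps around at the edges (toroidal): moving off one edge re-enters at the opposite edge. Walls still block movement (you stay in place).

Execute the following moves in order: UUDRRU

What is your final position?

Answer: Final position: (x=3, y=3)

Derivation:
Start: (x=3, y=4)
  U (up): (x=3, y=4) -> (x=3, y=3)
  U (up): blocked, stay at (x=3, y=3)
  D (down): (x=3, y=3) -> (x=3, y=4)
  R (right): blocked, stay at (x=3, y=4)
  R (right): blocked, stay at (x=3, y=4)
  U (up): (x=3, y=4) -> (x=3, y=3)
Final: (x=3, y=3)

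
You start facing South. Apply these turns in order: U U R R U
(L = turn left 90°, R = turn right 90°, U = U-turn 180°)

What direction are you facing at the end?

Answer: Final heading: South

Derivation:
Start: South
  U (U-turn (180°)) -> North
  U (U-turn (180°)) -> South
  R (right (90° clockwise)) -> West
  R (right (90° clockwise)) -> North
  U (U-turn (180°)) -> South
Final: South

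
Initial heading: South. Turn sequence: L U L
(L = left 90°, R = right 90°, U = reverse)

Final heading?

Start: South
  L (left (90° counter-clockwise)) -> East
  U (U-turn (180°)) -> West
  L (left (90° counter-clockwise)) -> South
Final: South

Answer: Final heading: South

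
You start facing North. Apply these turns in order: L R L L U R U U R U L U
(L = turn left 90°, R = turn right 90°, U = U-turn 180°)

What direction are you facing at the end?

Start: North
  L (left (90° counter-clockwise)) -> West
  R (right (90° clockwise)) -> North
  L (left (90° counter-clockwise)) -> West
  L (left (90° counter-clockwise)) -> South
  U (U-turn (180°)) -> North
  R (right (90° clockwise)) -> East
  U (U-turn (180°)) -> West
  U (U-turn (180°)) -> East
  R (right (90° clockwise)) -> South
  U (U-turn (180°)) -> North
  L (left (90° counter-clockwise)) -> West
  U (U-turn (180°)) -> East
Final: East

Answer: Final heading: East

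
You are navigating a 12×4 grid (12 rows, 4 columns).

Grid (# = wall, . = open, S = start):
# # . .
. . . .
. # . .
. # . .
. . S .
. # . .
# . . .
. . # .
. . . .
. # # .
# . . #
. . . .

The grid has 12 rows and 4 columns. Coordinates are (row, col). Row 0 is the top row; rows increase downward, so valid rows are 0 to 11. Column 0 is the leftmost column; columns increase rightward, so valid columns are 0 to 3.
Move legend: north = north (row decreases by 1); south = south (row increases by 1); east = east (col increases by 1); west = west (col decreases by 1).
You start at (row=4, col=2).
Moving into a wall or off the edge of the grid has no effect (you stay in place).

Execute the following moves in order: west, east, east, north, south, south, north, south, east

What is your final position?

Answer: Final position: (row=5, col=3)

Derivation:
Start: (row=4, col=2)
  west (west): (row=4, col=2) -> (row=4, col=1)
  east (east): (row=4, col=1) -> (row=4, col=2)
  east (east): (row=4, col=2) -> (row=4, col=3)
  north (north): (row=4, col=3) -> (row=3, col=3)
  south (south): (row=3, col=3) -> (row=4, col=3)
  south (south): (row=4, col=3) -> (row=5, col=3)
  north (north): (row=5, col=3) -> (row=4, col=3)
  south (south): (row=4, col=3) -> (row=5, col=3)
  east (east): blocked, stay at (row=5, col=3)
Final: (row=5, col=3)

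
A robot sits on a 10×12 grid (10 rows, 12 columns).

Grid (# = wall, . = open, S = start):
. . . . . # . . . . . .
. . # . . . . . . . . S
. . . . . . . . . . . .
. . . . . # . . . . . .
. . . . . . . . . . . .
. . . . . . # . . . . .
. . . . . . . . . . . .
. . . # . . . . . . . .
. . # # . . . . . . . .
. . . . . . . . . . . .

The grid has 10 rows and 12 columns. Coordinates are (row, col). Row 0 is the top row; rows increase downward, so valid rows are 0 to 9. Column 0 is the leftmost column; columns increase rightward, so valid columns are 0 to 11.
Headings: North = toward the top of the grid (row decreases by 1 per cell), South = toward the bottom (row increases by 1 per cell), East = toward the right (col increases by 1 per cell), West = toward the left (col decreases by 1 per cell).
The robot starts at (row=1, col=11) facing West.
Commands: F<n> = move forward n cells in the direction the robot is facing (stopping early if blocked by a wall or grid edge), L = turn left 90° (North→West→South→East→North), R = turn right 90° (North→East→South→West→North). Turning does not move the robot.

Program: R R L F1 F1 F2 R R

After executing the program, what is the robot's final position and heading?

Answer: Final position: (row=0, col=11), facing South

Derivation:
Start: (row=1, col=11), facing West
  R: turn right, now facing North
  R: turn right, now facing East
  L: turn left, now facing North
  F1: move forward 1, now at (row=0, col=11)
  F1: move forward 0/1 (blocked), now at (row=0, col=11)
  F2: move forward 0/2 (blocked), now at (row=0, col=11)
  R: turn right, now facing East
  R: turn right, now facing South
Final: (row=0, col=11), facing South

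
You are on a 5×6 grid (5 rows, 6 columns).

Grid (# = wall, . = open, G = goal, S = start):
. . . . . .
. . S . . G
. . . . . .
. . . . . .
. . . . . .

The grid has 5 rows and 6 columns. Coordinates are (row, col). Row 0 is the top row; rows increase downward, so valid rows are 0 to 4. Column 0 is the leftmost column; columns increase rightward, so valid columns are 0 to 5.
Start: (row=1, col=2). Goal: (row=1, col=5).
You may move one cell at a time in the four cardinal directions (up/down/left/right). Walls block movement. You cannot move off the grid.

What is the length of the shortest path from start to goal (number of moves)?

BFS from (row=1, col=2) until reaching (row=1, col=5):
  Distance 0: (row=1, col=2)
  Distance 1: (row=0, col=2), (row=1, col=1), (row=1, col=3), (row=2, col=2)
  Distance 2: (row=0, col=1), (row=0, col=3), (row=1, col=0), (row=1, col=4), (row=2, col=1), (row=2, col=3), (row=3, col=2)
  Distance 3: (row=0, col=0), (row=0, col=4), (row=1, col=5), (row=2, col=0), (row=2, col=4), (row=3, col=1), (row=3, col=3), (row=4, col=2)  <- goal reached here
One shortest path (3 moves): (row=1, col=2) -> (row=1, col=3) -> (row=1, col=4) -> (row=1, col=5)

Answer: Shortest path length: 3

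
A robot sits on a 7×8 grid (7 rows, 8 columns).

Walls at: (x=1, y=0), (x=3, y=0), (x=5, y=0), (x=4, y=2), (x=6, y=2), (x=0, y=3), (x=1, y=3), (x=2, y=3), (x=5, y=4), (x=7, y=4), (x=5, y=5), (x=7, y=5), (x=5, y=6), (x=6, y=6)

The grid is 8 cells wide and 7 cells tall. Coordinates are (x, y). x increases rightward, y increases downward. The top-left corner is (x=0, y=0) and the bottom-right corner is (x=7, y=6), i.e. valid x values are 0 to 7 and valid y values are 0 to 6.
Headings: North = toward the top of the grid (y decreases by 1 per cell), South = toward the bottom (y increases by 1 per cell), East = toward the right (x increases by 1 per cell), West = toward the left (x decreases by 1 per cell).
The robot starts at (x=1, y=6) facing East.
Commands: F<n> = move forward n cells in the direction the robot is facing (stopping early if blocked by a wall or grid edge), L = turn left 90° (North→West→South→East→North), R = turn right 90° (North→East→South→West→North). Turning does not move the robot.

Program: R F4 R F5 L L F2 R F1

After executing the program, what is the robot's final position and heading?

Start: (x=1, y=6), facing East
  R: turn right, now facing South
  F4: move forward 0/4 (blocked), now at (x=1, y=6)
  R: turn right, now facing West
  F5: move forward 1/5 (blocked), now at (x=0, y=6)
  L: turn left, now facing South
  L: turn left, now facing East
  F2: move forward 2, now at (x=2, y=6)
  R: turn right, now facing South
  F1: move forward 0/1 (blocked), now at (x=2, y=6)
Final: (x=2, y=6), facing South

Answer: Final position: (x=2, y=6), facing South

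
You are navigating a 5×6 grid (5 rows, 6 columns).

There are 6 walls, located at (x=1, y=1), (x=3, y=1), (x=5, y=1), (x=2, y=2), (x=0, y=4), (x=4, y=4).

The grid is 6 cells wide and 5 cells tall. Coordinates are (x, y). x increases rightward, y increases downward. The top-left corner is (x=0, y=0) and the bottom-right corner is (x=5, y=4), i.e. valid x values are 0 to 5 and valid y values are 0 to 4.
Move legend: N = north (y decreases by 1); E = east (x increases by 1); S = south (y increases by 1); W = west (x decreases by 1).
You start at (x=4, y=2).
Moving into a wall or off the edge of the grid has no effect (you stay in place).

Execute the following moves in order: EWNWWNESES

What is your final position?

Start: (x=4, y=2)
  E (east): (x=4, y=2) -> (x=5, y=2)
  W (west): (x=5, y=2) -> (x=4, y=2)
  N (north): (x=4, y=2) -> (x=4, y=1)
  W (west): blocked, stay at (x=4, y=1)
  W (west): blocked, stay at (x=4, y=1)
  N (north): (x=4, y=1) -> (x=4, y=0)
  E (east): (x=4, y=0) -> (x=5, y=0)
  S (south): blocked, stay at (x=5, y=0)
  E (east): blocked, stay at (x=5, y=0)
  S (south): blocked, stay at (x=5, y=0)
Final: (x=5, y=0)

Answer: Final position: (x=5, y=0)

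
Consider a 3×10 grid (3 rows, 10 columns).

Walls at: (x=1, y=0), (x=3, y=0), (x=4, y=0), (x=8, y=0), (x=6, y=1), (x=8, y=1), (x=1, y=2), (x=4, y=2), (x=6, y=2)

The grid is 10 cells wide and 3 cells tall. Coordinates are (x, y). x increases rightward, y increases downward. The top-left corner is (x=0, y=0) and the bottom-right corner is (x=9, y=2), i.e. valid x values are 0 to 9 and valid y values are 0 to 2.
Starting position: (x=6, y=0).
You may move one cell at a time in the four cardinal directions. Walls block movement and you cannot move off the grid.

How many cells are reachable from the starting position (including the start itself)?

Answer: Reachable cells: 21

Derivation:
BFS flood-fill from (x=6, y=0):
  Distance 0: (x=6, y=0)
  Distance 1: (x=5, y=0), (x=7, y=0)
  Distance 2: (x=5, y=1), (x=7, y=1)
  Distance 3: (x=4, y=1), (x=5, y=2), (x=7, y=2)
  Distance 4: (x=3, y=1), (x=8, y=2)
  Distance 5: (x=2, y=1), (x=3, y=2), (x=9, y=2)
  Distance 6: (x=2, y=0), (x=1, y=1), (x=9, y=1), (x=2, y=2)
  Distance 7: (x=9, y=0), (x=0, y=1)
  Distance 8: (x=0, y=0), (x=0, y=2)
Total reachable: 21 (grid has 21 open cells total)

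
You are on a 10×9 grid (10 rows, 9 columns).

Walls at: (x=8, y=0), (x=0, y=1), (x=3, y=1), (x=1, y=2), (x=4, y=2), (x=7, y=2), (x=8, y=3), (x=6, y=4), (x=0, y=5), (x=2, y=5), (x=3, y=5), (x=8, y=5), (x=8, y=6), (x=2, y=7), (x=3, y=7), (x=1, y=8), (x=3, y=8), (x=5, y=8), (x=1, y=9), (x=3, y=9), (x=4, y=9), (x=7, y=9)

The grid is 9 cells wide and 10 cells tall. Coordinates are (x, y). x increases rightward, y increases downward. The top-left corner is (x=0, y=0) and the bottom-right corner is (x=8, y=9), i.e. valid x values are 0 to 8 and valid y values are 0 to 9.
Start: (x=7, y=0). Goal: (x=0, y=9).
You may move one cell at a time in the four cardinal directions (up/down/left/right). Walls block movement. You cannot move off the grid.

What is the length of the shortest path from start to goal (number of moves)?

Answer: Shortest path length: 16

Derivation:
BFS from (x=7, y=0) until reaching (x=0, y=9):
  Distance 0: (x=7, y=0)
  Distance 1: (x=6, y=0), (x=7, y=1)
  Distance 2: (x=5, y=0), (x=6, y=1), (x=8, y=1)
  Distance 3: (x=4, y=0), (x=5, y=1), (x=6, y=2), (x=8, y=2)
  Distance 4: (x=3, y=0), (x=4, y=1), (x=5, y=2), (x=6, y=3)
  Distance 5: (x=2, y=0), (x=5, y=3), (x=7, y=3)
  Distance 6: (x=1, y=0), (x=2, y=1), (x=4, y=3), (x=5, y=4), (x=7, y=4)
  Distance 7: (x=0, y=0), (x=1, y=1), (x=2, y=2), (x=3, y=3), (x=4, y=4), (x=8, y=4), (x=5, y=5), (x=7, y=5)
  Distance 8: (x=3, y=2), (x=2, y=3), (x=3, y=4), (x=4, y=5), (x=6, y=5), (x=5, y=6), (x=7, y=6)
  Distance 9: (x=1, y=3), (x=2, y=4), (x=4, y=6), (x=6, y=6), (x=5, y=7), (x=7, y=7)
  Distance 10: (x=0, y=3), (x=1, y=4), (x=3, y=6), (x=4, y=7), (x=6, y=7), (x=8, y=7), (x=7, y=8)
  Distance 11: (x=0, y=2), (x=0, y=4), (x=1, y=5), (x=2, y=6), (x=4, y=8), (x=6, y=8), (x=8, y=8)
  Distance 12: (x=1, y=6), (x=6, y=9), (x=8, y=9)
  Distance 13: (x=0, y=6), (x=1, y=7), (x=5, y=9)
  Distance 14: (x=0, y=7)
  Distance 15: (x=0, y=8)
  Distance 16: (x=0, y=9)  <- goal reached here
One shortest path (16 moves): (x=7, y=0) -> (x=6, y=0) -> (x=5, y=0) -> (x=4, y=0) -> (x=3, y=0) -> (x=2, y=0) -> (x=2, y=1) -> (x=2, y=2) -> (x=2, y=3) -> (x=1, y=3) -> (x=1, y=4) -> (x=1, y=5) -> (x=1, y=6) -> (x=0, y=6) -> (x=0, y=7) -> (x=0, y=8) -> (x=0, y=9)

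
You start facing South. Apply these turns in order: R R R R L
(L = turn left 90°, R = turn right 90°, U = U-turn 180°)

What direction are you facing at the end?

Start: South
  R (right (90° clockwise)) -> West
  R (right (90° clockwise)) -> North
  R (right (90° clockwise)) -> East
  R (right (90° clockwise)) -> South
  L (left (90° counter-clockwise)) -> East
Final: East

Answer: Final heading: East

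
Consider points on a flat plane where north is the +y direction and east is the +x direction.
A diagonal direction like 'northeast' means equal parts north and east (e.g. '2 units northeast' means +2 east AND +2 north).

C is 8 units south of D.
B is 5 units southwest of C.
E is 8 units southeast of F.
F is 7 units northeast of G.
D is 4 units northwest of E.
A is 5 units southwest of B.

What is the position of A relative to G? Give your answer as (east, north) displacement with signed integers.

Answer: A is at (east=1, north=-15) relative to G.

Derivation:
Place G at the origin (east=0, north=0).
  F is 7 units northeast of G: delta (east=+7, north=+7); F at (east=7, north=7).
  E is 8 units southeast of F: delta (east=+8, north=-8); E at (east=15, north=-1).
  D is 4 units northwest of E: delta (east=-4, north=+4); D at (east=11, north=3).
  C is 8 units south of D: delta (east=+0, north=-8); C at (east=11, north=-5).
  B is 5 units southwest of C: delta (east=-5, north=-5); B at (east=6, north=-10).
  A is 5 units southwest of B: delta (east=-5, north=-5); A at (east=1, north=-15).
Therefore A relative to G: (east=1, north=-15).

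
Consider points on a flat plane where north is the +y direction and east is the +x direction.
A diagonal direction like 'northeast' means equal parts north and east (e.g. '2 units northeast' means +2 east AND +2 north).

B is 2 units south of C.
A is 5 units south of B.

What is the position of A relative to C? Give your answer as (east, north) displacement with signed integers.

Answer: A is at (east=0, north=-7) relative to C.

Derivation:
Place C at the origin (east=0, north=0).
  B is 2 units south of C: delta (east=+0, north=-2); B at (east=0, north=-2).
  A is 5 units south of B: delta (east=+0, north=-5); A at (east=0, north=-7).
Therefore A relative to C: (east=0, north=-7).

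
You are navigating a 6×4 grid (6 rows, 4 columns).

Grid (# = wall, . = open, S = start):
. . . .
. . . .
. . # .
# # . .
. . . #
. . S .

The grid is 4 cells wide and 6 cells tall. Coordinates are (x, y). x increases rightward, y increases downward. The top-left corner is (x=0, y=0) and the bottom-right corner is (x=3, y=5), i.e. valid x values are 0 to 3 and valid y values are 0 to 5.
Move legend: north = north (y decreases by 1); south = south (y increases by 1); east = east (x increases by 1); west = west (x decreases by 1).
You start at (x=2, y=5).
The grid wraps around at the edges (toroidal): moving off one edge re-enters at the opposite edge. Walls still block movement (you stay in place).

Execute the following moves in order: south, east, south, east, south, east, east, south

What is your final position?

Start: (x=2, y=5)
  south (south): (x=2, y=5) -> (x=2, y=0)
  east (east): (x=2, y=0) -> (x=3, y=0)
  south (south): (x=3, y=0) -> (x=3, y=1)
  east (east): (x=3, y=1) -> (x=0, y=1)
  south (south): (x=0, y=1) -> (x=0, y=2)
  east (east): (x=0, y=2) -> (x=1, y=2)
  east (east): blocked, stay at (x=1, y=2)
  south (south): blocked, stay at (x=1, y=2)
Final: (x=1, y=2)

Answer: Final position: (x=1, y=2)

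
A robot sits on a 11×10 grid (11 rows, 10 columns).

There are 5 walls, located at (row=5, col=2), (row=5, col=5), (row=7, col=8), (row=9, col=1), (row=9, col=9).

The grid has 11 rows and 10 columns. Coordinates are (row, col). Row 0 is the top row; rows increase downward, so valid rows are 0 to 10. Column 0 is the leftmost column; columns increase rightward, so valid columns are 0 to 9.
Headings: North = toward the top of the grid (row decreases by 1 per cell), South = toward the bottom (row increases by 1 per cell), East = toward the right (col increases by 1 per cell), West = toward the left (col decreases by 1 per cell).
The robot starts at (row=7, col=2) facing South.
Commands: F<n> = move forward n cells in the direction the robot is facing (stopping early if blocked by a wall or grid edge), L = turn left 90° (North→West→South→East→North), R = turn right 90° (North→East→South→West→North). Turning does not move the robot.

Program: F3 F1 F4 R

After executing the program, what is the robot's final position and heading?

Answer: Final position: (row=10, col=2), facing West

Derivation:
Start: (row=7, col=2), facing South
  F3: move forward 3, now at (row=10, col=2)
  F1: move forward 0/1 (blocked), now at (row=10, col=2)
  F4: move forward 0/4 (blocked), now at (row=10, col=2)
  R: turn right, now facing West
Final: (row=10, col=2), facing West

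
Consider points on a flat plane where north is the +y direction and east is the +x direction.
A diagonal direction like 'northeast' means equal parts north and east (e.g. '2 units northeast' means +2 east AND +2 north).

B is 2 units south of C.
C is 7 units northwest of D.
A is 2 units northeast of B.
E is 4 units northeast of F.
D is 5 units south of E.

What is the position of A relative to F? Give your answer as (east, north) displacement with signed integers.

Place F at the origin (east=0, north=0).
  E is 4 units northeast of F: delta (east=+4, north=+4); E at (east=4, north=4).
  D is 5 units south of E: delta (east=+0, north=-5); D at (east=4, north=-1).
  C is 7 units northwest of D: delta (east=-7, north=+7); C at (east=-3, north=6).
  B is 2 units south of C: delta (east=+0, north=-2); B at (east=-3, north=4).
  A is 2 units northeast of B: delta (east=+2, north=+2); A at (east=-1, north=6).
Therefore A relative to F: (east=-1, north=6).

Answer: A is at (east=-1, north=6) relative to F.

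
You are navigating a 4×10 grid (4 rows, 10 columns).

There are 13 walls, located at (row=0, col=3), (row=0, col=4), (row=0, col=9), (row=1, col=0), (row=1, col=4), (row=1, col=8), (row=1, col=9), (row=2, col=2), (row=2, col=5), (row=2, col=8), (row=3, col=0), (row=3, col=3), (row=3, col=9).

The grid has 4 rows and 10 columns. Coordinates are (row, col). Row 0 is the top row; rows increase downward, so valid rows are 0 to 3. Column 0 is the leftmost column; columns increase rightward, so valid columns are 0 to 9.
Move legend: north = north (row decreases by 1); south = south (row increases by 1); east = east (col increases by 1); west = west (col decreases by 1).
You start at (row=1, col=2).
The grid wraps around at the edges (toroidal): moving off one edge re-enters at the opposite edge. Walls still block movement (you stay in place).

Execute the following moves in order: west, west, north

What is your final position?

Answer: Final position: (row=0, col=1)

Derivation:
Start: (row=1, col=2)
  west (west): (row=1, col=2) -> (row=1, col=1)
  west (west): blocked, stay at (row=1, col=1)
  north (north): (row=1, col=1) -> (row=0, col=1)
Final: (row=0, col=1)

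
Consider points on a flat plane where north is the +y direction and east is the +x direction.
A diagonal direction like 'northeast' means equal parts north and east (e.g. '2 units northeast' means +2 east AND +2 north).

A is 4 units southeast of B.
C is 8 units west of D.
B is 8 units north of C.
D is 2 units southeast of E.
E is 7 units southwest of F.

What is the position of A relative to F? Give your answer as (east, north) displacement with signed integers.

Answer: A is at (east=-9, north=-5) relative to F.

Derivation:
Place F at the origin (east=0, north=0).
  E is 7 units southwest of F: delta (east=-7, north=-7); E at (east=-7, north=-7).
  D is 2 units southeast of E: delta (east=+2, north=-2); D at (east=-5, north=-9).
  C is 8 units west of D: delta (east=-8, north=+0); C at (east=-13, north=-9).
  B is 8 units north of C: delta (east=+0, north=+8); B at (east=-13, north=-1).
  A is 4 units southeast of B: delta (east=+4, north=-4); A at (east=-9, north=-5).
Therefore A relative to F: (east=-9, north=-5).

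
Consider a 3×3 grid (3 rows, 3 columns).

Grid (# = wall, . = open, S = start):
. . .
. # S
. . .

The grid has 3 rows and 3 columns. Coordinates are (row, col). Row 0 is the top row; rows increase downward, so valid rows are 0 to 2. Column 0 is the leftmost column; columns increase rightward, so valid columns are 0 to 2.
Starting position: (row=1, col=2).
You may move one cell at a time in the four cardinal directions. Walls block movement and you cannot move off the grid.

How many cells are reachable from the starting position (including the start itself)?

BFS flood-fill from (row=1, col=2):
  Distance 0: (row=1, col=2)
  Distance 1: (row=0, col=2), (row=2, col=2)
  Distance 2: (row=0, col=1), (row=2, col=1)
  Distance 3: (row=0, col=0), (row=2, col=0)
  Distance 4: (row=1, col=0)
Total reachable: 8 (grid has 8 open cells total)

Answer: Reachable cells: 8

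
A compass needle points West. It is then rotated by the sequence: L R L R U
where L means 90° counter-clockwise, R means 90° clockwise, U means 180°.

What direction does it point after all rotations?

Start: West
  L (left (90° counter-clockwise)) -> South
  R (right (90° clockwise)) -> West
  L (left (90° counter-clockwise)) -> South
  R (right (90° clockwise)) -> West
  U (U-turn (180°)) -> East
Final: East

Answer: Final heading: East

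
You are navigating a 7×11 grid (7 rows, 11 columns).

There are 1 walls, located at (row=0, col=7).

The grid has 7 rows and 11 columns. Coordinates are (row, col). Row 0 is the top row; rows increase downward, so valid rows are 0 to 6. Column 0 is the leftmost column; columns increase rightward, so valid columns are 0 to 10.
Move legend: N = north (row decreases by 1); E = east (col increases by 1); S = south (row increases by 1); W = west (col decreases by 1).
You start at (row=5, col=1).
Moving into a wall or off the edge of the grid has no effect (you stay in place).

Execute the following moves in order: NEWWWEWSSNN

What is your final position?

Answer: Final position: (row=4, col=0)

Derivation:
Start: (row=5, col=1)
  N (north): (row=5, col=1) -> (row=4, col=1)
  E (east): (row=4, col=1) -> (row=4, col=2)
  W (west): (row=4, col=2) -> (row=4, col=1)
  W (west): (row=4, col=1) -> (row=4, col=0)
  W (west): blocked, stay at (row=4, col=0)
  E (east): (row=4, col=0) -> (row=4, col=1)
  W (west): (row=4, col=1) -> (row=4, col=0)
  S (south): (row=4, col=0) -> (row=5, col=0)
  S (south): (row=5, col=0) -> (row=6, col=0)
  N (north): (row=6, col=0) -> (row=5, col=0)
  N (north): (row=5, col=0) -> (row=4, col=0)
Final: (row=4, col=0)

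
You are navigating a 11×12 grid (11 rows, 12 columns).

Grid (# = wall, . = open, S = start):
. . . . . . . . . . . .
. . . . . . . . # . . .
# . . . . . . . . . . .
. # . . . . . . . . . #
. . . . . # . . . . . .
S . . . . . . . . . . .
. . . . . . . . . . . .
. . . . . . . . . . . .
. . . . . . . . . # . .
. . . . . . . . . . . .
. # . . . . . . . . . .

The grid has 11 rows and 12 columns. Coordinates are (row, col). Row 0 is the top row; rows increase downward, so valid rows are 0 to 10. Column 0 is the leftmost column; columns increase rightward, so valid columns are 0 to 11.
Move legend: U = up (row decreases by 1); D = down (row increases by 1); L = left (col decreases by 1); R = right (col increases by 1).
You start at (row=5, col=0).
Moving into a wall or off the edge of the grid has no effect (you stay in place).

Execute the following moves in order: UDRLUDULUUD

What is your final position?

Start: (row=5, col=0)
  U (up): (row=5, col=0) -> (row=4, col=0)
  D (down): (row=4, col=0) -> (row=5, col=0)
  R (right): (row=5, col=0) -> (row=5, col=1)
  L (left): (row=5, col=1) -> (row=5, col=0)
  U (up): (row=5, col=0) -> (row=4, col=0)
  D (down): (row=4, col=0) -> (row=5, col=0)
  U (up): (row=5, col=0) -> (row=4, col=0)
  L (left): blocked, stay at (row=4, col=0)
  U (up): (row=4, col=0) -> (row=3, col=0)
  U (up): blocked, stay at (row=3, col=0)
  D (down): (row=3, col=0) -> (row=4, col=0)
Final: (row=4, col=0)

Answer: Final position: (row=4, col=0)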